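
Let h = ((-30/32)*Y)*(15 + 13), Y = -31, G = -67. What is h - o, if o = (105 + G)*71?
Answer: -7537/4 ≈ -1884.3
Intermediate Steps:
o = 2698 (o = (105 - 67)*71 = 38*71 = 2698)
h = 3255/4 (h = (-30/32*(-31))*(15 + 13) = (-30*1/32*(-31))*28 = -15/16*(-31)*28 = (465/16)*28 = 3255/4 ≈ 813.75)
h - o = 3255/4 - 1*2698 = 3255/4 - 2698 = -7537/4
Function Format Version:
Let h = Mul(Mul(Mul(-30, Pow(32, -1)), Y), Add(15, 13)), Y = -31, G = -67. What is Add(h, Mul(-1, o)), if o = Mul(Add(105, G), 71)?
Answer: Rational(-7537, 4) ≈ -1884.3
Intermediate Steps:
o = 2698 (o = Mul(Add(105, -67), 71) = Mul(38, 71) = 2698)
h = Rational(3255, 4) (h = Mul(Mul(Mul(-30, Pow(32, -1)), -31), Add(15, 13)) = Mul(Mul(Mul(-30, Rational(1, 32)), -31), 28) = Mul(Mul(Rational(-15, 16), -31), 28) = Mul(Rational(465, 16), 28) = Rational(3255, 4) ≈ 813.75)
Add(h, Mul(-1, o)) = Add(Rational(3255, 4), Mul(-1, 2698)) = Add(Rational(3255, 4), -2698) = Rational(-7537, 4)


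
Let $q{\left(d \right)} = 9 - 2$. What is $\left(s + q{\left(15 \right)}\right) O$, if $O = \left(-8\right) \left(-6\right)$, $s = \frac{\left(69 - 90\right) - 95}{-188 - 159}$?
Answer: $\frac{122160}{347} \approx 352.05$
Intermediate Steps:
$q{\left(d \right)} = 7$
$s = \frac{116}{347}$ ($s = \frac{-21 - 95}{-347} = \left(-116\right) \left(- \frac{1}{347}\right) = \frac{116}{347} \approx 0.33429$)
$O = 48$
$\left(s + q{\left(15 \right)}\right) O = \left(\frac{116}{347} + 7\right) 48 = \frac{2545}{347} \cdot 48 = \frac{122160}{347}$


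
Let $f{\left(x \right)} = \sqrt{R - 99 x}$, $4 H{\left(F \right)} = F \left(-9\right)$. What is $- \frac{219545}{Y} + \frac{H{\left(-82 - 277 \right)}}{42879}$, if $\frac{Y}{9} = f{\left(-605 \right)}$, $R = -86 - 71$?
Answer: $\frac{1077}{57172} - \frac{219545 \sqrt{59738}}{537642} \approx -99.787$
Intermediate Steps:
$R = -157$ ($R = -86 - 71 = -157$)
$H{\left(F \right)} = - \frac{9 F}{4}$ ($H{\left(F \right)} = \frac{F \left(-9\right)}{4} = \frac{\left(-9\right) F}{4} = - \frac{9 F}{4}$)
$f{\left(x \right)} = \sqrt{-157 - 99 x}$
$Y = 9 \sqrt{59738}$ ($Y = 9 \sqrt{-157 - -59895} = 9 \sqrt{-157 + 59895} = 9 \sqrt{59738} \approx 2199.7$)
$- \frac{219545}{Y} + \frac{H{\left(-82 - 277 \right)}}{42879} = - \frac{219545}{9 \sqrt{59738}} + \frac{\left(- \frac{9}{4}\right) \left(-82 - 277\right)}{42879} = - 219545 \frac{\sqrt{59738}}{537642} + \left(- \frac{9}{4}\right) \left(-359\right) \frac{1}{42879} = - \frac{219545 \sqrt{59738}}{537642} + \frac{3231}{4} \cdot \frac{1}{42879} = - \frac{219545 \sqrt{59738}}{537642} + \frac{1077}{57172} = \frac{1077}{57172} - \frac{219545 \sqrt{59738}}{537642}$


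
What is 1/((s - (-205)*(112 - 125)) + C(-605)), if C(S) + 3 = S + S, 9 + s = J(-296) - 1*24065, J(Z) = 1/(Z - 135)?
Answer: -431/12047313 ≈ -3.5776e-5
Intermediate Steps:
J(Z) = 1/(-135 + Z)
s = -10375895/431 (s = -9 + (1/(-135 - 296) - 1*24065) = -9 + (1/(-431) - 24065) = -9 + (-1/431 - 24065) = -9 - 10372016/431 = -10375895/431 ≈ -24074.)
C(S) = -3 + 2*S (C(S) = -3 + (S + S) = -3 + 2*S)
1/((s - (-205)*(112 - 125)) + C(-605)) = 1/((-10375895/431 - (-205)*(112 - 125)) + (-3 + 2*(-605))) = 1/((-10375895/431 - (-205)*(-13)) + (-3 - 1210)) = 1/((-10375895/431 - 1*2665) - 1213) = 1/((-10375895/431 - 2665) - 1213) = 1/(-11524510/431 - 1213) = 1/(-12047313/431) = -431/12047313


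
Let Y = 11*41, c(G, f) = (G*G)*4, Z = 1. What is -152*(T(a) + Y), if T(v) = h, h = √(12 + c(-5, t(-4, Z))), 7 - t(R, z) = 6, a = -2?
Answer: -68552 - 608*√7 ≈ -70161.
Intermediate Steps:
t(R, z) = 1 (t(R, z) = 7 - 1*6 = 7 - 6 = 1)
c(G, f) = 4*G² (c(G, f) = G²*4 = 4*G²)
h = 4*√7 (h = √(12 + 4*(-5)²) = √(12 + 4*25) = √(12 + 100) = √112 = 4*√7 ≈ 10.583)
T(v) = 4*√7
Y = 451
-152*(T(a) + Y) = -152*(4*√7 + 451) = -152*(451 + 4*√7) = -68552 - 608*√7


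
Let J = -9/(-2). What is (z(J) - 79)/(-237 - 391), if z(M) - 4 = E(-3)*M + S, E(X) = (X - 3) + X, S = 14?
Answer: 203/1256 ≈ 0.16162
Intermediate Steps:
J = 9/2 (J = -9*(-1/2) = 9/2 ≈ 4.5000)
E(X) = -3 + 2*X (E(X) = (-3 + X) + X = -3 + 2*X)
z(M) = 18 - 9*M (z(M) = 4 + ((-3 + 2*(-3))*M + 14) = 4 + ((-3 - 6)*M + 14) = 4 + (-9*M + 14) = 4 + (14 - 9*M) = 18 - 9*M)
(z(J) - 79)/(-237 - 391) = ((18 - 9*9/2) - 79)/(-237 - 391) = ((18 - 81/2) - 79)/(-628) = (-45/2 - 79)*(-1/628) = -203/2*(-1/628) = 203/1256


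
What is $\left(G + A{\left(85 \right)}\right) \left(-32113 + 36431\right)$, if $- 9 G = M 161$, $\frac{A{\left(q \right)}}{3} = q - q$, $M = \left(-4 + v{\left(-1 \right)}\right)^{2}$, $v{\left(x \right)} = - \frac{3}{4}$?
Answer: $- \frac{125483239}{72} \approx -1.7428 \cdot 10^{6}$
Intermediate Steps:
$v{\left(x \right)} = - \frac{3}{4}$ ($v{\left(x \right)} = \left(-3\right) \frac{1}{4} = - \frac{3}{4}$)
$M = \frac{361}{16}$ ($M = \left(-4 - \frac{3}{4}\right)^{2} = \left(- \frac{19}{4}\right)^{2} = \frac{361}{16} \approx 22.563$)
$A{\left(q \right)} = 0$ ($A{\left(q \right)} = 3 \left(q - q\right) = 3 \cdot 0 = 0$)
$G = - \frac{58121}{144}$ ($G = - \frac{\frac{361}{16} \cdot 161}{9} = \left(- \frac{1}{9}\right) \frac{58121}{16} = - \frac{58121}{144} \approx -403.62$)
$\left(G + A{\left(85 \right)}\right) \left(-32113 + 36431\right) = \left(- \frac{58121}{144} + 0\right) \left(-32113 + 36431\right) = \left(- \frac{58121}{144}\right) 4318 = - \frac{125483239}{72}$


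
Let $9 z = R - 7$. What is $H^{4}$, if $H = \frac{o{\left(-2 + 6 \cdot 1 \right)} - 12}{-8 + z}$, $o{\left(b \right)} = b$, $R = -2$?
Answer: $\frac{4096}{6561} \approx 0.6243$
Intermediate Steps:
$z = -1$ ($z = \frac{-2 - 7}{9} = \frac{1}{9} \left(-9\right) = -1$)
$H = \frac{8}{9}$ ($H = \frac{\left(-2 + 6 \cdot 1\right) - 12}{-8 - 1} = \frac{\left(-2 + 6\right) - 12}{-9} = \left(4 - 12\right) \left(- \frac{1}{9}\right) = \left(-8\right) \left(- \frac{1}{9}\right) = \frac{8}{9} \approx 0.88889$)
$H^{4} = \left(\frac{8}{9}\right)^{4} = \frac{4096}{6561}$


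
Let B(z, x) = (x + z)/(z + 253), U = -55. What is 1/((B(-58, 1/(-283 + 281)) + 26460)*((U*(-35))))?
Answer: 2/101869845 ≈ 1.9633e-8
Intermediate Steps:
B(z, x) = (x + z)/(253 + z)
1/((B(-58, 1/(-283 + 281)) + 26460)*((U*(-35)))) = 1/(((1/(-283 + 281) - 58)/(253 - 58) + 26460)*((-55*(-35)))) = 1/(((1/(-2) - 58)/195 + 26460)*1925) = (1/1925)/((-1/2 - 58)/195 + 26460) = (1/1925)/((1/195)*(-117/2) + 26460) = (1/1925)/(-3/10 + 26460) = (1/1925)/(264597/10) = (10/264597)*(1/1925) = 2/101869845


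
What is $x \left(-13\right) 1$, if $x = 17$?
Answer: $-221$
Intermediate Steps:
$x \left(-13\right) 1 = 17 \left(-13\right) 1 = \left(-221\right) 1 = -221$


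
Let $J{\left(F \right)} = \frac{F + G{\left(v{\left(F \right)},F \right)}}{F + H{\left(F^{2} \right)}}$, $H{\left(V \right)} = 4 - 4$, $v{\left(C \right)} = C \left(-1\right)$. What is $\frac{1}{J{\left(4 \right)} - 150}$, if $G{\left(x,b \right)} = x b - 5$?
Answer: $- \frac{4}{617} \approx -0.006483$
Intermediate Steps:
$v{\left(C \right)} = - C$
$G{\left(x,b \right)} = -5 + b x$ ($G{\left(x,b \right)} = b x - 5 = -5 + b x$)
$H{\left(V \right)} = 0$
$J{\left(F \right)} = \frac{-5 + F - F^{2}}{F}$ ($J{\left(F \right)} = \frac{F + \left(-5 + F \left(- F\right)\right)}{F + 0} = \frac{F - \left(5 + F^{2}\right)}{F} = \frac{-5 + F - F^{2}}{F}$)
$\frac{1}{J{\left(4 \right)} - 150} = \frac{1}{\left(1 - 4 - \frac{5}{4}\right) - 150} = \frac{1}{- \frac{17}{4} - 150} = \frac{1}{- \frac{617}{4}} = - \frac{4}{617}$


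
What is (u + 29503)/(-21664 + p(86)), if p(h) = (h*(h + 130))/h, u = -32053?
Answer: 1275/10724 ≈ 0.11889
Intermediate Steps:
p(h) = 130 + h (p(h) = (h*(130 + h))/h = 130 + h)
(u + 29503)/(-21664 + p(86)) = (-32053 + 29503)/(-21664 + (130 + 86)) = -2550/(-21664 + 216) = -2550/(-21448) = -2550*(-1/21448) = 1275/10724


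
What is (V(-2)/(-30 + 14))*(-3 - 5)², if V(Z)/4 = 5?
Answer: -80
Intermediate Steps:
V(Z) = 20 (V(Z) = 4*5 = 20)
(V(-2)/(-30 + 14))*(-3 - 5)² = (20/(-30 + 14))*(-3 - 5)² = (20/(-16))*(-8)² = (20*(-1/16))*64 = -5/4*64 = -80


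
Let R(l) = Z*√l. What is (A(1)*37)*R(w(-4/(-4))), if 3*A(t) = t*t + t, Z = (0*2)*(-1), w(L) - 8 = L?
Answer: 0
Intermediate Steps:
w(L) = 8 + L
Z = 0 (Z = 0*(-1) = 0)
A(t) = t/3 + t²/3 (A(t) = (t*t + t)/3 = (t² + t)/3 = (t + t²)/3 = t/3 + t²/3)
R(l) = 0 (R(l) = 0*√l = 0)
(A(1)*37)*R(w(-4/(-4))) = (((⅓)*1*(1 + 1))*37)*0 = (((⅓)*1*2)*37)*0 = ((⅔)*37)*0 = (74/3)*0 = 0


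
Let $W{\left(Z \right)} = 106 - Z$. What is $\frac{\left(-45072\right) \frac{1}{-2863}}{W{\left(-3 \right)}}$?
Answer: $\frac{45072}{312067} \approx 0.14443$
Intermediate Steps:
$\frac{\left(-45072\right) \frac{1}{-2863}}{W{\left(-3 \right)}} = \frac{\left(-45072\right) \frac{1}{-2863}}{106 - -3} = \frac{\left(-45072\right) \left(- \frac{1}{2863}\right)}{106 + 3} = \frac{45072}{2863 \cdot 109} = \frac{45072}{2863} \cdot \frac{1}{109} = \frac{45072}{312067}$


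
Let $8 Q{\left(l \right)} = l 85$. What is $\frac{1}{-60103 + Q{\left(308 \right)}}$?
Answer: $- \frac{2}{113661} \approx -1.7596 \cdot 10^{-5}$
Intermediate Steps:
$Q{\left(l \right)} = \frac{85 l}{8}$ ($Q{\left(l \right)} = \frac{l 85}{8} = \frac{85 l}{8}$)
$\frac{1}{-60103 + Q{\left(308 \right)}} = \frac{1}{-60103 + \frac{85}{8} \cdot 308} = \frac{1}{-60103 + \frac{6545}{2}} = \frac{1}{- \frac{113661}{2}} = - \frac{2}{113661}$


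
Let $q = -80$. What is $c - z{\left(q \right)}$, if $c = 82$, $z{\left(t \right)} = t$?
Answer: $162$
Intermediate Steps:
$c - z{\left(q \right)} = 82 - -80 = 82 + 80 = 162$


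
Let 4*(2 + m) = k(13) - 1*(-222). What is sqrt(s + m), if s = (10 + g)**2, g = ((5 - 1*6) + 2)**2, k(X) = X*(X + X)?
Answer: sqrt(259) ≈ 16.093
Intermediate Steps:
k(X) = 2*X**2 (k(X) = X*(2*X) = 2*X**2)
g = 1 (g = ((5 - 6) + 2)**2 = (-1 + 2)**2 = 1**2 = 1)
m = 138 (m = -2 + (2*13**2 - 1*(-222))/4 = -2 + (2*169 + 222)/4 = -2 + (338 + 222)/4 = -2 + (1/4)*560 = -2 + 140 = 138)
s = 121 (s = (10 + 1)**2 = 11**2 = 121)
sqrt(s + m) = sqrt(121 + 138) = sqrt(259)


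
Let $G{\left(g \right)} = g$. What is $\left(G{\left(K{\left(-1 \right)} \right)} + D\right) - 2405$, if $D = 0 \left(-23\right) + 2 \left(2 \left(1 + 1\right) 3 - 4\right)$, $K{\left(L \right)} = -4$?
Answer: $-2393$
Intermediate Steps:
$D = 16$ ($D = 0 + 2 \left(2 \cdot 2 \cdot 3 - 4\right) = 0 + 2 \left(4 \cdot 3 - 4\right) = 0 + 2 \left(12 - 4\right) = 0 + 2 \cdot 8 = 0 + 16 = 16$)
$\left(G{\left(K{\left(-1 \right)} \right)} + D\right) - 2405 = \left(-4 + 16\right) - 2405 = 12 - 2405 = -2393$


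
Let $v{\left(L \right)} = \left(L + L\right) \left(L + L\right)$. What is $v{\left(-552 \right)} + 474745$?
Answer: $1693561$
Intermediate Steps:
$v{\left(L \right)} = 4 L^{2}$ ($v{\left(L \right)} = 2 L 2 L = 4 L^{2}$)
$v{\left(-552 \right)} + 474745 = 4 \left(-552\right)^{2} + 474745 = 4 \cdot 304704 + 474745 = 1218816 + 474745 = 1693561$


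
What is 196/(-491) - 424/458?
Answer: -148976/112439 ≈ -1.3249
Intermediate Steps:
196/(-491) - 424/458 = 196*(-1/491) - 424*1/458 = -196/491 - 212/229 = -148976/112439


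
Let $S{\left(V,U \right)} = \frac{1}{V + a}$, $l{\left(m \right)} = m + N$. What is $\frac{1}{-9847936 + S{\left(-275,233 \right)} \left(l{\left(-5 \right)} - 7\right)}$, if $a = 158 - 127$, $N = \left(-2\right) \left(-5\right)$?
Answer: $- \frac{122}{1201448191} \approx -1.0154 \cdot 10^{-7}$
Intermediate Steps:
$N = 10$
$a = 31$ ($a = 158 - 127 = 31$)
$l{\left(m \right)} = 10 + m$ ($l{\left(m \right)} = m + 10 = 10 + m$)
$S{\left(V,U \right)} = \frac{1}{31 + V}$ ($S{\left(V,U \right)} = \frac{1}{V + 31} = \frac{1}{31 + V}$)
$\frac{1}{-9847936 + S{\left(-275,233 \right)} \left(l{\left(-5 \right)} - 7\right)} = \frac{1}{-9847936 + \frac{\left(10 - 5\right) - 7}{31 - 275}} = \frac{1}{-9847936 + \frac{5 - 7}{-244}} = \frac{1}{-9847936 - - \frac{1}{122}} = \frac{1}{-9847936 + \frac{1}{122}} = \frac{1}{- \frac{1201448191}{122}} = - \frac{122}{1201448191}$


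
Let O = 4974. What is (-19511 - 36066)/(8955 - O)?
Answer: -55577/3981 ≈ -13.961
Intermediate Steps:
(-19511 - 36066)/(8955 - O) = (-19511 - 36066)/(8955 - 1*4974) = -55577/(8955 - 4974) = -55577/3981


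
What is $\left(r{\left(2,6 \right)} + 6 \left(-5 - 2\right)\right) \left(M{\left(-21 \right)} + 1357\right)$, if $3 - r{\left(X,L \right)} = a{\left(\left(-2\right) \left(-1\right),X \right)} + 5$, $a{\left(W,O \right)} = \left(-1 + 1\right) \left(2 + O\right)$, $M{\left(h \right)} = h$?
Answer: $-58784$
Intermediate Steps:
$a{\left(W,O \right)} = 0$ ($a{\left(W,O \right)} = 0 \left(2 + O\right) = 0$)
$r{\left(X,L \right)} = -2$ ($r{\left(X,L \right)} = 3 - \left(0 + 5\right) = 3 - 5 = -2$)
$\left(r{\left(2,6 \right)} + 6 \left(-5 - 2\right)\right) \left(M{\left(-21 \right)} + 1357\right) = \left(-2 + 6 \left(-5 - 2\right)\right) \left(-21 + 1357\right) = \left(-2 + 6 \left(-5 - 2\right)\right) 1336 = \left(-2 + 6 \left(-7\right)\right) 1336 = \left(-2 - 42\right) 1336 = \left(-44\right) 1336 = -58784$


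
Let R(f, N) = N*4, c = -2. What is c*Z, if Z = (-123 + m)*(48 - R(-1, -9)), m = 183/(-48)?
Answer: 42609/2 ≈ 21305.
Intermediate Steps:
R(f, N) = 4*N
m = -61/16 (m = 183*(-1/48) = -61/16 ≈ -3.8125)
Z = -42609/4 (Z = (-123 - 61/16)*(48 - 4*(-9)) = -2029*(48 - 1*(-36))/16 = -2029*(48 + 36)/16 = -2029/16*84 = -42609/4 ≈ -10652.)
c*Z = -2*(-42609/4) = 42609/2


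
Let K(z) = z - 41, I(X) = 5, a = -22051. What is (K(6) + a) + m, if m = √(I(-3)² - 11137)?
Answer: -22086 + 2*I*√2778 ≈ -22086.0 + 105.41*I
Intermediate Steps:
K(z) = -41 + z
m = 2*I*√2778 (m = √(5² - 11137) = √(25 - 11137) = √(-11112) = 2*I*√2778 ≈ 105.41*I)
(K(6) + a) + m = ((-41 + 6) - 22051) + 2*I*√2778 = (-35 - 22051) + 2*I*√2778 = -22086 + 2*I*√2778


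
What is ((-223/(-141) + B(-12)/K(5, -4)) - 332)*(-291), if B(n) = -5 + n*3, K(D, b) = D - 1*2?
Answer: 4706052/47 ≈ 1.0013e+5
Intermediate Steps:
K(D, b) = -2 + D (K(D, b) = D - 2 = -2 + D)
B(n) = -5 + 3*n
((-223/(-141) + B(-12)/K(5, -4)) - 332)*(-291) = ((-223/(-141) + (-5 + 3*(-12))/(-2 + 5)) - 332)*(-291) = ((-223*(-1/141) + (-5 - 36)/3) - 332)*(-291) = ((223/141 - 41*⅓) - 332)*(-291) = ((223/141 - 41/3) - 332)*(-291) = (-568/47 - 332)*(-291) = -16172/47*(-291) = 4706052/47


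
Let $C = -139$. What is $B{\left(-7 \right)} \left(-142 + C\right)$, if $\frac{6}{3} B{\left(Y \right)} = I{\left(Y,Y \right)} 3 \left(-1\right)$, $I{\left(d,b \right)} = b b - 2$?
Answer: $\frac{39621}{2} \approx 19811.0$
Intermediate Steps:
$I{\left(d,b \right)} = -2 + b^{2}$ ($I{\left(d,b \right)} = b^{2} - 2 = -2 + b^{2}$)
$B{\left(Y \right)} = 3 - \frac{3 Y^{2}}{2}$ ($B{\left(Y \right)} = \frac{\left(-2 + Y^{2}\right) 3 \left(-1\right)}{2} = \frac{\left(-6 + 3 Y^{2}\right) \left(-1\right)}{2} = \frac{6 - 3 Y^{2}}{2} = 3 - \frac{3 Y^{2}}{2}$)
$B{\left(-7 \right)} \left(-142 + C\right) = \left(3 - \frac{3 \left(-7\right)^{2}}{2}\right) \left(-142 - 139\right) = \left(3 - \frac{147}{2}\right) \left(-281\right) = \left(- \frac{141}{2}\right) \left(-281\right) = \frac{39621}{2}$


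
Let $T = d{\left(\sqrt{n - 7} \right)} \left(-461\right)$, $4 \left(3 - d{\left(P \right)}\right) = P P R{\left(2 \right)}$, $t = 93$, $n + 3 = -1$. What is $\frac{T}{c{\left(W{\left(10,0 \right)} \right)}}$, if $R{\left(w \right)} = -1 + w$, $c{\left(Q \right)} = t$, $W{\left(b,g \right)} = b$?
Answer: $- \frac{10603}{372} \approx -28.503$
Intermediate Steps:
$n = -4$ ($n = -3 - 1 = -4$)
$c{\left(Q \right)} = 93$
$d{\left(P \right)} = 3 - \frac{P^{2}}{4}$ ($d{\left(P \right)} = 3 - \frac{P P \left(-1 + 2\right)}{4} = 3 - \frac{P^{2} \cdot 1}{4} = 3 - \frac{P^{2}}{4}$)
$T = - \frac{10603}{4}$ ($T = \left(3 - \frac{\left(\sqrt{-4 - 7}\right)^{2}}{4}\right) \left(-461\right) = \left(3 - \frac{\left(\sqrt{-11}\right)^{2}}{4}\right) \left(-461\right) = \left(3 - \frac{\left(i \sqrt{11}\right)^{2}}{4}\right) \left(-461\right) = \left(3 - - \frac{11}{4}\right) \left(-461\right) = \left(3 + \frac{11}{4}\right) \left(-461\right) = \frac{23}{4} \left(-461\right) = - \frac{10603}{4} \approx -2650.8$)
$\frac{T}{c{\left(W{\left(10,0 \right)} \right)}} = - \frac{10603}{4 \cdot 93} = \left(- \frac{10603}{4}\right) \frac{1}{93} = - \frac{10603}{372}$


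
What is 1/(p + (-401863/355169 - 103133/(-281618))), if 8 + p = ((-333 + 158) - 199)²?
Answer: 100021983442/13989798237855799 ≈ 7.1496e-6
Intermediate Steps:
p = 139868 (p = -8 + ((-333 + 158) - 199)² = -8 + (-175 - 199)² = -8 + (-374)² = -8 + 139876 = 139868)
1/(p + (-401863/355169 - 103133/(-281618))) = 1/(139868 + (-401863/355169 - 103133/(-281618))) = 1/(139868 + (-401863*1/355169 - 103133*(-1/281618))) = 1/(139868 + (-401863/355169 + 103133/281618)) = 1/(139868 - 76542209857/100021983442) = 1/(13989798237855799/100021983442) = 100021983442/13989798237855799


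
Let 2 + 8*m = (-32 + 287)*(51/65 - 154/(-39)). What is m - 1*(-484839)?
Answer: 3879917/8 ≈ 4.8499e+5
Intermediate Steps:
m = 1205/8 (m = -¼ + ((-32 + 287)*(51/65 - 154/(-39)))/8 = -¼ + (255*(51*(1/65) - 154*(-1/39)))/8 = -¼ + (255*(51/65 + 154/39))/8 = -¼ + (255*(71/15))/8 = -¼ + (⅛)*1207 = -¼ + 1207/8 = 1205/8 ≈ 150.63)
m - 1*(-484839) = 1205/8 - 1*(-484839) = 1205/8 + 484839 = 3879917/8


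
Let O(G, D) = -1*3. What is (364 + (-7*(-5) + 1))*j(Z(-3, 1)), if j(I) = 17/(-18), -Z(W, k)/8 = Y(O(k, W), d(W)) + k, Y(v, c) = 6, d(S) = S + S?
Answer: -3400/9 ≈ -377.78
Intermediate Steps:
O(G, D) = -3
d(S) = 2*S
Z(W, k) = -48 - 8*k (Z(W, k) = -8*(6 + k) = -48 - 8*k)
j(I) = -17/18 (j(I) = 17*(-1/18) = -17/18)
(364 + (-7*(-5) + 1))*j(Z(-3, 1)) = (364 + (-7*(-5) + 1))*(-17/18) = (364 + (35 + 1))*(-17/18) = (364 + 36)*(-17/18) = 400*(-17/18) = -3400/9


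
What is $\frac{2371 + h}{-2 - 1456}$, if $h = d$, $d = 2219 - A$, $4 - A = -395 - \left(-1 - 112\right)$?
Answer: $- \frac{2152}{729} \approx -2.952$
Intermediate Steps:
$A = 286$ ($A = 4 - \left(-395 - \left(-1 - 112\right)\right) = 4 - \left(-395 - -113\right) = 4 - \left(-395 + 113\right) = 4 - -282 = 4 + 282 = 286$)
$d = 1933$ ($d = 2219 - 286 = 1933$)
$h = 1933$
$\frac{2371 + h}{-2 - 1456} = \frac{2371 + 1933}{-2 - 1456} = \frac{4304}{-1458} = 4304 \left(- \frac{1}{1458}\right) = - \frac{2152}{729}$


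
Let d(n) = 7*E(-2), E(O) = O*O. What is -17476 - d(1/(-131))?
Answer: -17504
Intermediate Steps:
E(O) = O²
d(n) = 28 (d(n) = 7*(-2)² = 7*4 = 28)
-17476 - d(1/(-131)) = -17476 - 1*28 = -17476 - 28 = -17504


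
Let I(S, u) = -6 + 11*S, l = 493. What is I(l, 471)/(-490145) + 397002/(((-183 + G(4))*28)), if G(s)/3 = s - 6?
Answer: -32436202009/432307890 ≈ -75.030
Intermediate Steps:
G(s) = -18 + 3*s (G(s) = 3*(s - 6) = 3*(-6 + s) = -18 + 3*s)
I(l, 471)/(-490145) + 397002/(((-183 + G(4))*28)) = (-6 + 11*493)/(-490145) + 397002/(((-183 + (-18 + 3*4))*28)) = (-6 + 5423)*(-1/490145) + 397002/(((-183 + (-18 + 12))*28)) = 5417*(-1/490145) + 397002/(((-183 - 6)*28)) = -5417/490145 + 397002/((-189*28)) = -5417/490145 + 397002/(-5292) = -5417/490145 + 397002*(-1/5292) = -5417/490145 - 66167/882 = -32436202009/432307890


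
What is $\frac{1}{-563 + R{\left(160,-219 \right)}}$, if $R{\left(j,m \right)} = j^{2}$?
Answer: $\frac{1}{25037} \approx 3.9941 \cdot 10^{-5}$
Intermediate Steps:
$\frac{1}{-563 + R{\left(160,-219 \right)}} = \frac{1}{-563 + 160^{2}} = \frac{1}{-563 + 25600} = \frac{1}{25037}$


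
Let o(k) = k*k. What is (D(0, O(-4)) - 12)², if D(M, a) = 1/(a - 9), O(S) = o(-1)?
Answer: 9409/64 ≈ 147.02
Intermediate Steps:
o(k) = k²
O(S) = 1 (O(S) = (-1)² = 1)
D(M, a) = 1/(-9 + a)
(D(0, O(-4)) - 12)² = (1/(-9 + 1) - 12)² = (1/(-8) - 12)² = (-⅛ - 12)² = (-97/8)² = 9409/64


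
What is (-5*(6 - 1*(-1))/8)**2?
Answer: 1225/64 ≈ 19.141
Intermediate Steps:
(-5*(6 - 1*(-1))/8)**2 = (-5*(6 + 1)*(1/8))**2 = (-5*7*(1/8))**2 = (-35*1/8)**2 = (-35/8)**2 = 1225/64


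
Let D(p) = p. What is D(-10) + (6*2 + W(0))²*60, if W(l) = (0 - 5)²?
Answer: 82130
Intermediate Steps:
W(l) = 25 (W(l) = (-5)² = 25)
D(-10) + (6*2 + W(0))²*60 = -10 + (6*2 + 25)²*60 = -10 + (12 + 25)²*60 = -10 + 37²*60 = -10 + 1369*60 = -10 + 82140 = 82130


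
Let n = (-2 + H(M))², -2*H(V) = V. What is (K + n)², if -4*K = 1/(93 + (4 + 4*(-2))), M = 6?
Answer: 79192201/126736 ≈ 624.86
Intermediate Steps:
H(V) = -V/2
n = 25 (n = (-2 - ½*6)² = (-2 - 3)² = (-5)² = 25)
K = -1/356 (K = -1/(4*(93 + (4 + 4*(-2)))) = -1/(4*(93 + (4 - 8))) = -1/(4*(93 - 4)) = -¼/89 = -¼*1/89 = -1/356 ≈ -0.0028090)
(K + n)² = (-1/356 + 25)² = (8899/356)² = 79192201/126736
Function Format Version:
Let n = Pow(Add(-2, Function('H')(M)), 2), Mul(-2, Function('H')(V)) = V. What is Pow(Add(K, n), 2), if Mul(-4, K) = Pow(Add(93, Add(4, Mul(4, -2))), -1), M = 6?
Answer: Rational(79192201, 126736) ≈ 624.86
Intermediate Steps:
Function('H')(V) = Mul(Rational(-1, 2), V)
n = 25 (n = Pow(Add(-2, Mul(Rational(-1, 2), 6)), 2) = Pow(Add(-2, -3), 2) = Pow(-5, 2) = 25)
K = Rational(-1, 356) (K = Mul(Rational(-1, 4), Pow(Add(93, Add(4, Mul(4, -2))), -1)) = Mul(Rational(-1, 4), Pow(Add(93, Add(4, -8)), -1)) = Mul(Rational(-1, 4), Pow(Add(93, -4), -1)) = Mul(Rational(-1, 4), Pow(89, -1)) = Mul(Rational(-1, 4), Rational(1, 89)) = Rational(-1, 356) ≈ -0.0028090)
Pow(Add(K, n), 2) = Pow(Add(Rational(-1, 356), 25), 2) = Pow(Rational(8899, 356), 2) = Rational(79192201, 126736)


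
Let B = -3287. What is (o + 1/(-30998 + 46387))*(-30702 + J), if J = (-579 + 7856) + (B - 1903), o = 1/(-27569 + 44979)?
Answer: -187708677/53584498 ≈ -3.5030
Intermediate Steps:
o = 1/17410 ≈ 5.7438e-5
J = 2087 (J = (-579 + 7856) + (-3287 - 1903) = 7277 - 5190 = 2087)
(o + 1/(-30998 + 46387))*(-30702 + J) = (1/17410 + 1/(-30998 + 46387))*(-30702 + 2087) = (1/17410 + 1/15389)*(-28615) = (32799/267922490)*(-28615) = -187708677/53584498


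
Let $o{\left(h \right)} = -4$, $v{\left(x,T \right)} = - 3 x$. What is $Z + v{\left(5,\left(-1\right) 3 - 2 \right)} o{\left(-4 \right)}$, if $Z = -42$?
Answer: $18$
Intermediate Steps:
$Z + v{\left(5,\left(-1\right) 3 - 2 \right)} o{\left(-4 \right)} = -42 + \left(-3\right) 5 \left(-4\right) = -42 - -60 = -42 + 60 = 18$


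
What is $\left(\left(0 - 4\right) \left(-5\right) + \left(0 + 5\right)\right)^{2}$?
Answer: $625$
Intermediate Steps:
$\left(\left(0 - 4\right) \left(-5\right) + \left(0 + 5\right)\right)^{2} = \left(\left(-4\right) \left(-5\right) + 5\right)^{2} = \left(20 + 5\right)^{2} = 25^{2} = 625$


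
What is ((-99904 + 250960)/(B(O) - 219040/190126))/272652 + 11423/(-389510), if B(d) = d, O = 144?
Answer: -382294440895397/15022475662049240 ≈ -0.025448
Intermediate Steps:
((-99904 + 250960)/(B(O) - 219040/190126))/272652 + 11423/(-389510) = ((-99904 + 250960)/(144 - 219040/190126))/272652 + 11423/(-389510) = (151056/(144 - 219040*1/190126))*(1/272652) + 11423*(-1/389510) = (151056/(144 - 109520/95063))*(1/272652) - 11423/389510 = (151056/(13579552/95063))*(1/272652) - 11423/389510 = (151056*(95063/13579552))*(1/272652) - 11423/389510 = (897489783/848722)*(1/272652) - 11423/389510 = 299163261/77135250248 - 11423/389510 = -382294440895397/15022475662049240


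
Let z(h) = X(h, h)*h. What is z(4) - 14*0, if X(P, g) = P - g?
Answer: 0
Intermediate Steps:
z(h) = 0 (z(h) = (h - h)*h = 0*h = 0)
z(4) - 14*0 = 0 - 14*0 = 0 + 0 = 0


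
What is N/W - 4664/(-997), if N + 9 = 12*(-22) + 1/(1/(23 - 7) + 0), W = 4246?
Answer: 19547115/4233262 ≈ 4.6175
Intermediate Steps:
N = -257 (N = -9 + (12*(-22) + 1/(1/(23 - 7) + 0)) = -9 + (-264 + 1/(1/16 + 0)) = -9 + (-264 + 1/(1/16)) = -9 + (-264 + 16) = -9 - 248 = -257)
N/W - 4664/(-997) = -257/4246 - 4664/(-997) = -257*1/4246 - 4664*(-1/997) = -257/4246 + 4664/997 = 19547115/4233262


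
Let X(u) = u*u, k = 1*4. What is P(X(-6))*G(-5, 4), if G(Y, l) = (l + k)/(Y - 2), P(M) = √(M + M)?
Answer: -48*√2/7 ≈ -9.6975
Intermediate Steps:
k = 4
X(u) = u²
P(M) = √2*√M (P(M) = √(2*M) = √2*√M)
G(Y, l) = (4 + l)/(-2 + Y) (G(Y, l) = (l + 4)/(Y - 2) = (4 + l)/(-2 + Y))
P(X(-6))*G(-5, 4) = (√2*√((-6)²))*((4 + 4)/(-2 - 5)) = (√2*√36)*(8/(-7)) = (√2*6)*(-⅐*8) = (6*√2)*(-8/7) = -48*√2/7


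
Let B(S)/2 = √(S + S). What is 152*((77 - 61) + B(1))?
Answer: 2432 + 304*√2 ≈ 2861.9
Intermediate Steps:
B(S) = 2*√2*√S (B(S) = 2*√(S + S) = 2*√(2*S) = 2*(√2*√S) = 2*√2*√S)
152*((77 - 61) + B(1)) = 152*((77 - 61) + 2*√2*√1) = 152*(16 + 2*√2*1) = 152*(16 + 2*√2) = 2432 + 304*√2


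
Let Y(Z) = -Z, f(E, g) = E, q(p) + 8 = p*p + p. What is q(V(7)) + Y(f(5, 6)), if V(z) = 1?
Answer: -11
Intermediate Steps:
q(p) = -8 + p + p² (q(p) = -8 + (p*p + p) = -8 + (p² + p) = -8 + (p + p²) = -8 + p + p²)
q(V(7)) + Y(f(5, 6)) = (-8 + 1 + 1²) - 1*5 = (-8 + 1 + 1) - 5 = -6 - 5 = -11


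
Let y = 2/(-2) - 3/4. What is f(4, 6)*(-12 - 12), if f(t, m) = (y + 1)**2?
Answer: -27/2 ≈ -13.500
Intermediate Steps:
y = -7/4 (y = 2*(-1/2) - 3*1/4 = -1 - 3/4 = -7/4 ≈ -1.7500)
f(t, m) = 9/16 (f(t, m) = (-7/4 + 1)**2 = (-3/4)**2 = 9/16)
f(4, 6)*(-12 - 12) = 9*(-12 - 12)/16 = (9/16)*(-24) = -27/2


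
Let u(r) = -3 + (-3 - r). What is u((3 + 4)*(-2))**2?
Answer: 64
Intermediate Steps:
u(r) = -6 - r
u((3 + 4)*(-2))**2 = (-6 - (3 + 4)*(-2))**2 = (-6 - 7*(-2))**2 = (-6 - 1*(-14))**2 = (-6 + 14)**2 = 8**2 = 64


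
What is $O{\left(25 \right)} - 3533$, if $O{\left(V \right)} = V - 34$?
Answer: $-3542$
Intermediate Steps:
$O{\left(V \right)} = -34 + V$
$O{\left(25 \right)} - 3533 = \left(-34 + 25\right) - 3533 = -9 - 3533 = -3542$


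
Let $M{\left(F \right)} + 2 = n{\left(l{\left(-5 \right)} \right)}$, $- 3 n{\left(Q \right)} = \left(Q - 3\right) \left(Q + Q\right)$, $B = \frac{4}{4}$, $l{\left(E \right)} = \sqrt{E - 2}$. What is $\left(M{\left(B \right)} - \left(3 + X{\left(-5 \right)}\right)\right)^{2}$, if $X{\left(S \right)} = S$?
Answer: $- \frac{56}{9} + \frac{56 i \sqrt{7}}{3} \approx -6.2222 + 49.387 i$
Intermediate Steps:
$l{\left(E \right)} = \sqrt{-2 + E}$
$B = 1$ ($B = 4 \cdot \frac{1}{4} = 1$)
$n{\left(Q \right)} = - \frac{2 Q \left(-3 + Q\right)}{3}$ ($n{\left(Q \right)} = - \frac{\left(Q - 3\right) \left(Q + Q\right)}{3} = - \frac{\left(-3 + Q\right) 2 Q}{3} = - \frac{2 Q \left(-3 + Q\right)}{3}$)
$M{\left(F \right)} = -2 + \frac{2 i \sqrt{7} \left(3 - i \sqrt{7}\right)}{3}$ ($M{\left(F \right)} = -2 + \frac{2 \sqrt{-2 - 5} \left(3 - \sqrt{-2 - 5}\right)}{3} = -2 + \frac{2 \sqrt{-7} \left(3 - \sqrt{-7}\right)}{3} = -2 + \frac{2 i \sqrt{7} \left(3 - i \sqrt{7}\right)}{3}$)
$\left(M{\left(B \right)} - \left(3 + X{\left(-5 \right)}\right)\right)^{2} = \left(\left(\frac{8}{3} + 2 i \sqrt{7}\right) - -2\right)^{2} = \left(\left(\frac{8}{3} + 2 i \sqrt{7}\right) + \left(-3 + 5\right)\right)^{2} = \left(\left(\frac{8}{3} + 2 i \sqrt{7}\right) + 2\right)^{2} = \left(\frac{14}{3} + 2 i \sqrt{7}\right)^{2}$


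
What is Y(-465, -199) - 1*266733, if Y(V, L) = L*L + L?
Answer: -227331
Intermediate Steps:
Y(V, L) = L + L**2 (Y(V, L) = L**2 + L = L + L**2)
Y(-465, -199) - 1*266733 = -199*(1 - 199) - 1*266733 = -199*(-198) - 266733 = 39402 - 266733 = -227331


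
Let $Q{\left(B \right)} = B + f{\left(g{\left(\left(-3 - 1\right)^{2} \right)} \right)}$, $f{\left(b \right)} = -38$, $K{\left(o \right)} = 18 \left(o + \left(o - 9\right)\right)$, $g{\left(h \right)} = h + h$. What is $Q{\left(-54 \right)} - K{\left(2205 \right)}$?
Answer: $-79310$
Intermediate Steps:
$g{\left(h \right)} = 2 h$
$K{\left(o \right)} = -162 + 36 o$ ($K{\left(o \right)} = 18 \left(o + \left(-9 + o\right)\right) = 18 \left(-9 + 2 o\right) = -162 + 36 o$)
$Q{\left(B \right)} = -38 + B$ ($Q{\left(B \right)} = B - 38 = -38 + B$)
$Q{\left(-54 \right)} - K{\left(2205 \right)} = \left(-38 - 54\right) - \left(-162 + 36 \cdot 2205\right) = -92 - \left(-162 + 79380\right) = -92 - 79218 = -79310$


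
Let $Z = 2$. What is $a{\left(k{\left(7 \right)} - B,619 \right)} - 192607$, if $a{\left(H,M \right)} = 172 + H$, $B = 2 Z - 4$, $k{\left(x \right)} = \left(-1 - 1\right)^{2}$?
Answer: $-192431$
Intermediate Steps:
$k{\left(x \right)} = 4$ ($k{\left(x \right)} = \left(-2\right)^{2} = 4$)
$B = 0$ ($B = 2 \cdot 2 - 4 = 4 - 4 = 0$)
$a{\left(k{\left(7 \right)} - B,619 \right)} - 192607 = \left(172 + \left(4 - 0\right)\right) - 192607 = \left(172 + \left(4 + 0\right)\right) - 192607 = \left(172 + 4\right) - 192607 = 176 - 192607 = -192431$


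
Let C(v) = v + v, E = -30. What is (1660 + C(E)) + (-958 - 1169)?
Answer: -527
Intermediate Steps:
C(v) = 2*v
(1660 + C(E)) + (-958 - 1169) = (1660 + 2*(-30)) + (-958 - 1169) = (1660 - 60) - 2127 = 1600 - 2127 = -527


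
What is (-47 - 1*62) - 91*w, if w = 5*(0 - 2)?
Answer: 801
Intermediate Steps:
w = -10 (w = 5*(-2) = -10)
(-47 - 1*62) - 91*w = (-47 - 1*62) - 91*(-10) = (-47 - 62) + 910 = -109 + 910 = 801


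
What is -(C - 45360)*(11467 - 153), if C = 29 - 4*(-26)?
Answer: 511698278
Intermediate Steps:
C = 133 (C = 29 + 104 = 133)
-(C - 45360)*(11467 - 153) = -(133 - 45360)*(11467 - 153) = -(-45227)*11314 = -1*(-511698278) = 511698278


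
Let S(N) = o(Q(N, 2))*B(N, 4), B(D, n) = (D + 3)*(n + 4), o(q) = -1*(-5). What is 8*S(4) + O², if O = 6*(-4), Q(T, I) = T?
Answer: 2816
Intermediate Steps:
O = -24
o(q) = 5
B(D, n) = (3 + D)*(4 + n)
S(N) = 120 + 40*N (S(N) = 5*(12 + 3*4 + 4*N + N*4) = 5*(12 + 12 + 4*N + 4*N) = 5*(24 + 8*N) = 120 + 40*N)
8*S(4) + O² = 8*(120 + 40*4) + (-24)² = 8*(120 + 160) + 576 = 8*280 + 576 = 2240 + 576 = 2816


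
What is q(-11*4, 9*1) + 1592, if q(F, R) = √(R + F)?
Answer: 1592 + I*√35 ≈ 1592.0 + 5.9161*I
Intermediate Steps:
q(F, R) = √(F + R)
q(-11*4, 9*1) + 1592 = √(-11*4 + 9*1) + 1592 = √(-44 + 9) + 1592 = √(-35) + 1592 = I*√35 + 1592 = 1592 + I*√35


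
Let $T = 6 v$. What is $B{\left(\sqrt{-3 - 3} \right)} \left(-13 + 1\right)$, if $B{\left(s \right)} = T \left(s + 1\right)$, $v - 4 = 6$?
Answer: $-720 - 720 i \sqrt{6} \approx -720.0 - 1763.6 i$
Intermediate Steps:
$v = 10$ ($v = 4 + 6 = 10$)
$T = 60$ ($T = 6 \cdot 10 = 60$)
$B{\left(s \right)} = 60 + 60 s$ ($B{\left(s \right)} = 60 \left(s + 1\right) = 60 \left(1 + s\right) = 60 + 60 s$)
$B{\left(\sqrt{-3 - 3} \right)} \left(-13 + 1\right) = \left(60 + 60 \sqrt{-3 - 3}\right) \left(-13 + 1\right) = \left(60 + 60 \sqrt{-6}\right) \left(-12\right) = \left(60 + 60 i \sqrt{6}\right) \left(-12\right) = -720 - 720 i \sqrt{6}$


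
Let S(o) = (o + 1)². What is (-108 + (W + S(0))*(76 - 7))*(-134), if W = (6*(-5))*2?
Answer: 559986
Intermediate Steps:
W = -60 (W = -30*2 = -60)
S(o) = (1 + o)²
(-108 + (W + S(0))*(76 - 7))*(-134) = (-108 + (-60 + (1 + 0)²)*(76 - 7))*(-134) = (-108 + (-60 + 1²)*69)*(-134) = (-108 + (-60 + 1)*69)*(-134) = (-108 - 59*69)*(-134) = (-108 - 4071)*(-134) = -4179*(-134) = 559986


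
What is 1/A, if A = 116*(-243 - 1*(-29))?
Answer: -1/24824 ≈ -4.0284e-5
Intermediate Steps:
A = -24824 (A = 116*(-243 + 29) = 116*(-214) = -24824)
1/A = 1/(-24824) = -1/24824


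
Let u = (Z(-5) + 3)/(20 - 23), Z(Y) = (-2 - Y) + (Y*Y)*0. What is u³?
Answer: -8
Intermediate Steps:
Z(Y) = -2 - Y (Z(Y) = (-2 - Y) + Y²*0 = (-2 - Y) + 0 = -2 - Y)
u = -2 (u = ((-2 - 1*(-5)) + 3)/(20 - 23) = ((-2 + 5) + 3)/(-3) = (3 + 3)*(-⅓) = 6*(-⅓) = -2)
u³ = (-2)³ = -8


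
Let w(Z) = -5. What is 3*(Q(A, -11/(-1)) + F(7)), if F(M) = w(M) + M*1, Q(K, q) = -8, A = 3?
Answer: -18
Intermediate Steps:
F(M) = -5 + M (F(M) = -5 + M*1 = -5 + M)
3*(Q(A, -11/(-1)) + F(7)) = 3*(-8 + (-5 + 7)) = 3*(-8 + 2) = 3*(-6) = -18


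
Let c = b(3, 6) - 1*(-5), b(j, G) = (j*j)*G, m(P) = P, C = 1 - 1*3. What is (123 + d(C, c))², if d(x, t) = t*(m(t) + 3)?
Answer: 14295961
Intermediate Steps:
C = -2 (C = 1 - 3 = -2)
b(j, G) = G*j² (b(j, G) = j²*G = G*j²)
c = 59 (c = 6*3² - 1*(-5) = 6*9 + 5 = 54 + 5 = 59)
d(x, t) = t*(3 + t) (d(x, t) = t*(t + 3) = t*(3 + t))
(123 + d(C, c))² = (123 + 59*(3 + 59))² = (123 + 59*62)² = (123 + 3658)² = 3781² = 14295961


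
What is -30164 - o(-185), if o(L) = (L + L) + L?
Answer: -29609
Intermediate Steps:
o(L) = 3*L (o(L) = 2*L + L = 3*L)
-30164 - o(-185) = -30164 - 3*(-185) = -30164 - 1*(-555) = -30164 + 555 = -29609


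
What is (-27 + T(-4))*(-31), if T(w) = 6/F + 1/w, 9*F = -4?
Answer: 5053/4 ≈ 1263.3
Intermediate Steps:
F = -4/9 (F = (⅑)*(-4) = -4/9 ≈ -0.44444)
T(w) = -27/2 + 1/w (T(w) = 6/(-4/9) + 1/w = 6*(-9/4) + 1/w = -27/2 + 1/w)
(-27 + T(-4))*(-31) = (-27 + (-27/2 + 1/(-4)))*(-31) = (-27 + (-27/2 - ¼))*(-31) = (-27 - 55/4)*(-31) = -163/4*(-31) = 5053/4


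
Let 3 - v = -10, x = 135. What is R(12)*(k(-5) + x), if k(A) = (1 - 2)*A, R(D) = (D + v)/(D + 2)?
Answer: 250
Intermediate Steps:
v = 13 (v = 3 - 1*(-10) = 3 + 10 = 13)
R(D) = (13 + D)/(2 + D) (R(D) = (D + 13)/(D + 2) = (13 + D)/(2 + D))
k(A) = -A
R(12)*(k(-5) + x) = ((13 + 12)/(2 + 12))*(-1*(-5) + 135) = (25/14)*(5 + 135) = ((1/14)*25)*140 = (25/14)*140 = 250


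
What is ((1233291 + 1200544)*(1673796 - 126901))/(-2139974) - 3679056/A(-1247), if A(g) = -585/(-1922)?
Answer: -1926058534467077/139098310 ≈ -1.3847e+7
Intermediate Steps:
A(g) = 585/1922 (A(g) = -585*(-1/1922) = 585/1922)
((1233291 + 1200544)*(1673796 - 126901))/(-2139974) - 3679056/A(-1247) = ((1233291 + 1200544)*(1673796 - 126901))/(-2139974) - 3679056/585/1922 = (2433835*1546895)*(-1/2139974) - 3679056*1922/585 = 3764887192325*(-1/2139974) - 785682848/65 = -3764887192325/2139974 - 785682848/65 = -1926058534467077/139098310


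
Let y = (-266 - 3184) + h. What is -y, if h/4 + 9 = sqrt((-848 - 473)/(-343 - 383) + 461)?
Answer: 3486 - 2*sqrt(2016042)/33 ≈ 3399.9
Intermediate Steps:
h = -36 + 2*sqrt(2016042)/33 (h = -36 + 4*sqrt((-848 - 473)/(-343 - 383) + 461) = -36 + 4*sqrt(-1321/(-726) + 461) = -36 + 4*sqrt(-1321*(-1/726) + 461) = -36 + 4*sqrt(1321/726 + 461) = -36 + 4*sqrt(336007/726) = -36 + 4*(sqrt(2016042)/66) = -36 + 2*sqrt(2016042)/33 ≈ 50.053)
y = -3486 + 2*sqrt(2016042)/33 (y = (-266 - 3184) + (-36 + 2*sqrt(2016042)/33) = -3450 + (-36 + 2*sqrt(2016042)/33) = -3486 + 2*sqrt(2016042)/33 ≈ -3399.9)
-y = -(-3486 + 2*sqrt(2016042)/33) = 3486 - 2*sqrt(2016042)/33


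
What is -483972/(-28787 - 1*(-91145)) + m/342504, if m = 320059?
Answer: -362696783/53129016 ≈ -6.8267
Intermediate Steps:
-483972/(-28787 - 1*(-91145)) + m/342504 = -483972/(-28787 - 1*(-91145)) + 320059/342504 = -483972/(-28787 + 91145) + 320059*(1/342504) = -483972/62358 + 4777/5112 = -483972*1/62358 + 4777/5112 = -80662/10393 + 4777/5112 = -362696783/53129016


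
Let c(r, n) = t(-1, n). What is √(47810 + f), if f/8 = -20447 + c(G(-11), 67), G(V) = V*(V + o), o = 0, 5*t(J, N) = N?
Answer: I*√2891470/5 ≈ 340.09*I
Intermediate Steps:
t(J, N) = N/5
G(V) = V² (G(V) = V*(V + 0) = V*V = V²)
c(r, n) = n/5
f = -817344/5 (f = 8*(-20447 + (⅕)*67) = 8*(-20447 + 67/5) = 8*(-102168/5) = -817344/5 ≈ -1.6347e+5)
√(47810 + f) = √(47810 - 817344/5) = √(-578294/5) = I*√2891470/5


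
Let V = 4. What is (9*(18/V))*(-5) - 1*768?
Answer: -1941/2 ≈ -970.50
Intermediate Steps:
(9*(18/V))*(-5) - 1*768 = (9*(18/4))*(-5) - 1*768 = (9*(18*(¼)))*(-5) - 768 = (9*(9/2))*(-5) - 768 = (81/2)*(-5) - 768 = -405/2 - 768 = -1941/2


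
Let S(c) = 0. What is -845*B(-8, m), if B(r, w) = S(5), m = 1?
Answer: 0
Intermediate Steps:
B(r, w) = 0
-845*B(-8, m) = -845*0 = 0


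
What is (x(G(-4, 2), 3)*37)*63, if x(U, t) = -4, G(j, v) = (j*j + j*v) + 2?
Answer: -9324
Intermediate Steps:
G(j, v) = 2 + j² + j*v (G(j, v) = (j² + j*v) + 2 = 2 + j² + j*v)
(x(G(-4, 2), 3)*37)*63 = -4*37*63 = -148*63 = -9324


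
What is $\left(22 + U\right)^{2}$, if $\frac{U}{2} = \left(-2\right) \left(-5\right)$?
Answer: $1764$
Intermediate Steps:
$U = 20$ ($U = 2 \left(\left(-2\right) \left(-5\right)\right) = 2 \cdot 10 = 20$)
$\left(22 + U\right)^{2} = \left(22 + 20\right)^{2} = 42^{2} = 1764$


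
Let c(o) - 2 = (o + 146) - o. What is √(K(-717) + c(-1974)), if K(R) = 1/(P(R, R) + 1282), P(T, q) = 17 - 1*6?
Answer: √247434945/1293 ≈ 12.166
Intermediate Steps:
P(T, q) = 11 (P(T, q) = 17 - 6 = 11)
c(o) = 148 (c(o) = 2 + ((o + 146) - o) = 2 + ((146 + o) - o) = 2 + 146 = 148)
K(R) = 1/1293 (K(R) = 1/(11 + 1282) = 1/1293)
√(K(-717) + c(-1974)) = √(1/1293 + 148) = √(191365/1293) = √247434945/1293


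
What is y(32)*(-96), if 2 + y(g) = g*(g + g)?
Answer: -196416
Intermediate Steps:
y(g) = -2 + 2*g² (y(g) = -2 + g*(g + g) = -2 + g*(2*g) = -2 + 2*g²)
y(32)*(-96) = (-2 + 2*32²)*(-96) = (-2 + 2*1024)*(-96) = (-2 + 2048)*(-96) = 2046*(-96) = -196416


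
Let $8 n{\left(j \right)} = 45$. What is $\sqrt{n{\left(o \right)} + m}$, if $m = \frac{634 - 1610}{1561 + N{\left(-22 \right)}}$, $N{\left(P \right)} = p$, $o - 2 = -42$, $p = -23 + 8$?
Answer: $\frac{\sqrt{47742026}}{3092} \approx 2.2347$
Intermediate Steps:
$p = -15$
$o = -40$ ($o = 2 - 42 = -40$)
$N{\left(P \right)} = -15$
$n{\left(j \right)} = \frac{45}{8}$ ($n{\left(j \right)} = \frac{1}{8} \cdot 45 = \frac{45}{8}$)
$m = - \frac{488}{773}$ ($m = \frac{634 - 1610}{1561 - 15} = - \frac{976}{1546} = \left(-976\right) \frac{1}{1546} = - \frac{488}{773} \approx -0.63131$)
$\sqrt{n{\left(o \right)} + m} = \sqrt{\frac{45}{8} - \frac{488}{773}} = \sqrt{\frac{30881}{6184}} = \frac{\sqrt{47742026}}{3092}$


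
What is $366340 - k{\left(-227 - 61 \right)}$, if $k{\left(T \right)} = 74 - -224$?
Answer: $366042$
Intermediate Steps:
$k{\left(T \right)} = 298$ ($k{\left(T \right)} = 74 + 224 = 298$)
$366340 - k{\left(-227 - 61 \right)} = 366340 - 298 = 366042$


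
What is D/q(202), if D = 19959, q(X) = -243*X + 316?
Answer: -19959/48770 ≈ -0.40925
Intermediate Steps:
q(X) = 316 - 243*X
D/q(202) = 19959/(316 - 243*202) = 19959/(316 - 49086) = 19959/(-48770) = 19959*(-1/48770) = -19959/48770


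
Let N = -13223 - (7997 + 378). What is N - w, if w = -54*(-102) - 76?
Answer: -27030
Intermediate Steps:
N = -21598 (N = -13223 - 1*8375 = -13223 - 8375 = -21598)
w = 5432 (w = 5508 - 76 = 5432)
N - w = -21598 - 1*5432 = -21598 - 5432 = -27030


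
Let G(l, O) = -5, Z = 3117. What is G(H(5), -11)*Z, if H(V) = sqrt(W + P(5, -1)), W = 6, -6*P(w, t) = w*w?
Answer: -15585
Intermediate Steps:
P(w, t) = -w**2/6 (P(w, t) = -w*w/6 = -w**2/6)
H(V) = sqrt(66)/6 (H(V) = sqrt(6 - 1/6*5**2) = sqrt(6 - 1/6*25) = sqrt(6 - 25/6) = sqrt(11/6) = sqrt(66)/6)
G(H(5), -11)*Z = -5*3117 = -15585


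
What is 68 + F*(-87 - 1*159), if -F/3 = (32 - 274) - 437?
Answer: -501034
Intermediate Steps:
F = 2037 (F = -3*((32 - 274) - 437) = -3*(-242 - 437) = -3*(-679) = 2037)
68 + F*(-87 - 1*159) = 68 + 2037*(-87 - 1*159) = 68 + 2037*(-87 - 159) = 68 + 2037*(-246) = 68 - 501102 = -501034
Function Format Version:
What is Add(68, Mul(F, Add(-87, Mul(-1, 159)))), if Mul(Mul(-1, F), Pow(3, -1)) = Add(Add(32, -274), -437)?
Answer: -501034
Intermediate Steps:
F = 2037 (F = Mul(-3, Add(Add(32, -274), -437)) = Mul(-3, Add(-242, -437)) = Mul(-3, -679) = 2037)
Add(68, Mul(F, Add(-87, Mul(-1, 159)))) = Add(68, Mul(2037, Add(-87, Mul(-1, 159)))) = Add(68, Mul(2037, Add(-87, -159))) = Add(68, Mul(2037, -246)) = Add(68, -501102) = -501034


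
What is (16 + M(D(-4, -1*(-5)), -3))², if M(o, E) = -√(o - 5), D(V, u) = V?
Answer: 247 - 96*I ≈ 247.0 - 96.0*I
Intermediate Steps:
M(o, E) = -√(-5 + o)
(16 + M(D(-4, -1*(-5)), -3))² = (16 - √(-5 - 4))² = (16 - √(-9))² = (16 - 3*I)²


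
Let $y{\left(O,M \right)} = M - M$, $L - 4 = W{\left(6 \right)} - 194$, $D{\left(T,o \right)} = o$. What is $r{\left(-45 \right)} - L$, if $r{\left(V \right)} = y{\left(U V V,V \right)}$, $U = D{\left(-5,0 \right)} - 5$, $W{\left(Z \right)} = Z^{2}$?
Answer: $154$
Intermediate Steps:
$U = -5$ ($U = 0 - 5 = -5$)
$L = -154$ ($L = 4 + \left(6^{2} - 194\right) = 4 + \left(36 - 194\right) = 4 - 158 = -154$)
$y{\left(O,M \right)} = 0$
$r{\left(V \right)} = 0$
$r{\left(-45 \right)} - L = 0 - -154 = 0 + 154 = 154$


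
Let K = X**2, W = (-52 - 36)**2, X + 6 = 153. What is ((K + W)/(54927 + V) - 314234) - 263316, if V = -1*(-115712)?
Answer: -98552525097/170639 ≈ -5.7755e+5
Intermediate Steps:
X = 147 (X = -6 + 153 = 147)
W = 7744 (W = (-88)**2 = 7744)
K = 21609 (K = 147**2 = 21609)
V = 115712
((K + W)/(54927 + V) - 314234) - 263316 = ((21609 + 7744)/(54927 + 115712) - 314234) - 263316 = (29353/170639 - 314234) - 263316 = -53620546173/170639 - 263316 = -98552525097/170639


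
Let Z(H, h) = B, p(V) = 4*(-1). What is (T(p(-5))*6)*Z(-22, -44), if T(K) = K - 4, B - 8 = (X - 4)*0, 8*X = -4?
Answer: -384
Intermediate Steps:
X = -½ (X = (⅛)*(-4) = -½ ≈ -0.50000)
p(V) = -4
B = 8 (B = 8 + (-½ - 4)*0 = 8 - 9/2*0 = 8 + 0 = 8)
Z(H, h) = 8
T(K) = -4 + K
(T(p(-5))*6)*Z(-22, -44) = ((-4 - 4)*6)*8 = -8*6*8 = -48*8 = -384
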